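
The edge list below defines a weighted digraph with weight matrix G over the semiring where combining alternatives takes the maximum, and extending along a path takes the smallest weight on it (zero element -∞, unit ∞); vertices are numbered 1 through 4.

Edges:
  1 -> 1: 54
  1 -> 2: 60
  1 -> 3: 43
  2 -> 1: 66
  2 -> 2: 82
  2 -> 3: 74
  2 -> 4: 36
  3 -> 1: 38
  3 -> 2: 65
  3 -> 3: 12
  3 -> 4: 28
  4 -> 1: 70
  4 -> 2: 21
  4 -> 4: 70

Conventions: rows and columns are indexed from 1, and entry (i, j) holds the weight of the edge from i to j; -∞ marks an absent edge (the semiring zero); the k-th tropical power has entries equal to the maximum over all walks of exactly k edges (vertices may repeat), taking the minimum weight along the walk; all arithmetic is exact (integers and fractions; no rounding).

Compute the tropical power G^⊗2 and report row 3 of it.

G^⊗2:
  [60, 60, 60, 36]
  [66, 82, 74, 36]
  [65, 65, 65, 36]
  [70, 60, 43, 70]
Answer: row 3 of G^⊗2 = [65, 65, 65, 36]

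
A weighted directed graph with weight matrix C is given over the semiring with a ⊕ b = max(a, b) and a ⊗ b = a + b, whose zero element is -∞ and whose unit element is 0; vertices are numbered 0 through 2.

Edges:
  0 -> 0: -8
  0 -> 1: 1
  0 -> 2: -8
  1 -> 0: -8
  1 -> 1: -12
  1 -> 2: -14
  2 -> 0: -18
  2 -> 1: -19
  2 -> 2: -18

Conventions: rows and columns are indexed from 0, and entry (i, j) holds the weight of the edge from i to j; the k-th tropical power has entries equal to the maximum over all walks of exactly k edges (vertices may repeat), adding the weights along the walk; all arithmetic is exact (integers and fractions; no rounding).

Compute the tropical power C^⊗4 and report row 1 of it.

C^⊗2:
  [-7, -7, -13]
  [-16, -7, -16]
  [-26, -17, -26]
C^⊗3:
  [-15, -6, -15]
  [-15, -15, -21]
  [-25, -25, -31]
C^⊗4:
  [-14, -14, -20]
  [-23, -14, -23]
  [-33, -24, -33]
Answer: row 1 of C^⊗4 = [-23, -14, -23]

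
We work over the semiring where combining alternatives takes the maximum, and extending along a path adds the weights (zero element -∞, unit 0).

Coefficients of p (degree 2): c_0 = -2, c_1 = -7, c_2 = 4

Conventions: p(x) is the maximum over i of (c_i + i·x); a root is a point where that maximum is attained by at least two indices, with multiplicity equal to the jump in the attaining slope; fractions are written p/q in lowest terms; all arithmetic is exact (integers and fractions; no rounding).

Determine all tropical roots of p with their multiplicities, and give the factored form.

hull edge (i=0, c=-2) to (i=2, c=4): slope 3, span 2
Factored form: p(x) = 4 ⊗ (x ⊕ (-3)) ⊗ (x ⊕ (-3))
Answer: roots = -3 (mult 2)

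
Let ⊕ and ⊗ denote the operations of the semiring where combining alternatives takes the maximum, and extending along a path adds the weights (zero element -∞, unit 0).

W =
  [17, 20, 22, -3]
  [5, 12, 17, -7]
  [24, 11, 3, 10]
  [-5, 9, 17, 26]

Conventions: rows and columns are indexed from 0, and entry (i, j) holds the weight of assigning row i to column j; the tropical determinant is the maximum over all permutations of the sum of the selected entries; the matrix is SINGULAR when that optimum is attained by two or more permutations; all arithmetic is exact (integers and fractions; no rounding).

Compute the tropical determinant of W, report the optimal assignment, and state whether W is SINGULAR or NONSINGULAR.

σ = (0, 1, 2, 3): 17 + 12 + 3 + 26 = 58
σ = (0, 1, 3, 2): 17 + 12 + 10 + 17 = 56
σ = (0, 2, 1, 3): 17 + 17 + 11 + 26 = 71
σ = (0, 2, 3, 1): 17 + 17 + 10 + 9 = 53
σ = (0, 3, 1, 2): 17 + (-7) + 11 + 17 = 38
σ = (0, 3, 2, 1): 17 + (-7) + 3 + 9 = 22
σ = (1, 0, 2, 3): 20 + 5 + 3 + 26 = 54
σ = (1, 0, 3, 2): 20 + 5 + 10 + 17 = 52
σ = (1, 2, 0, 3): 20 + 17 + 24 + 26 = 87
σ = (1, 2, 3, 0): 20 + 17 + 10 + (-5) = 42
σ = (1, 3, 0, 2): 20 + (-7) + 24 + 17 = 54
σ = (1, 3, 2, 0): 20 + (-7) + 3 + (-5) = 11
σ = (2, 0, 1, 3): 22 + 5 + 11 + 26 = 64
σ = (2, 0, 3, 1): 22 + 5 + 10 + 9 = 46
σ = (2, 1, 0, 3): 22 + 12 + 24 + 26 = 84
σ = (2, 1, 3, 0): 22 + 12 + 10 + (-5) = 39
σ = (2, 3, 0, 1): 22 + (-7) + 24 + 9 = 48
σ = (2, 3, 1, 0): 22 + (-7) + 11 + (-5) = 21
σ = (3, 0, 1, 2): (-3) + 5 + 11 + 17 = 30
σ = (3, 0, 2, 1): (-3) + 5 + 3 + 9 = 14
σ = (3, 1, 0, 2): (-3) + 12 + 24 + 17 = 50
σ = (3, 1, 2, 0): (-3) + 12 + 3 + (-5) = 7
σ = (3, 2, 0, 1): (-3) + 17 + 24 + 9 = 47
σ = (3, 2, 1, 0): (-3) + 17 + 11 + (-5) = 20
Optimal value attained by: σ = (1, 2, 0, 3).
Answer: det⊕(W) = 87; verdict: NONSINGULAR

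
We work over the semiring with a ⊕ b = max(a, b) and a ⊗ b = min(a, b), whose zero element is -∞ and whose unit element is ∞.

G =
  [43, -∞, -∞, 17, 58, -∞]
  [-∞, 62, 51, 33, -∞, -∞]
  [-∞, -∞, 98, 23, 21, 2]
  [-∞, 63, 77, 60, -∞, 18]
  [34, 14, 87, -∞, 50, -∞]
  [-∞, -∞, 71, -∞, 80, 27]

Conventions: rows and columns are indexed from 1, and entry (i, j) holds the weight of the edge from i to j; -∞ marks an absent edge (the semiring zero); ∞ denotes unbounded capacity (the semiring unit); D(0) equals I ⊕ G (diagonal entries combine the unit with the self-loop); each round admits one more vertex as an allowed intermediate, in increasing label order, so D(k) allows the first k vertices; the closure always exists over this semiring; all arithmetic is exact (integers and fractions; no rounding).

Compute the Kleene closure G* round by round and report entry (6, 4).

D(0):
  [∞, -∞, -∞, 17, 58, -∞]
  [-∞, ∞, 51, 33, -∞, -∞]
  [-∞, -∞, ∞, 23, 21, 2]
  [-∞, 63, 77, ∞, -∞, 18]
  [34, 14, 87, -∞, ∞, -∞]
  [-∞, -∞, 71, -∞, 80, ∞]
D(1):
  [∞, -∞, -∞, 17, 58, -∞]
  [-∞, ∞, 51, 33, -∞, -∞]
  [-∞, -∞, ∞, 23, 21, 2]
  [-∞, 63, 77, ∞, -∞, 18]
  [34, 14, 87, 17, ∞, -∞]
  [-∞, -∞, 71, -∞, 80, ∞]
D(2):
  [∞, -∞, -∞, 17, 58, -∞]
  [-∞, ∞, 51, 33, -∞, -∞]
  [-∞, -∞, ∞, 23, 21, 2]
  [-∞, 63, 77, ∞, -∞, 18]
  [34, 14, 87, 17, ∞, -∞]
  [-∞, -∞, 71, -∞, 80, ∞]
D(3):
  [∞, -∞, -∞, 17, 58, -∞]
  [-∞, ∞, 51, 33, 21, 2]
  [-∞, -∞, ∞, 23, 21, 2]
  [-∞, 63, 77, ∞, 21, 18]
  [34, 14, 87, 23, ∞, 2]
  [-∞, -∞, 71, 23, 80, ∞]
D(4):
  [∞, 17, 17, 17, 58, 17]
  [-∞, ∞, 51, 33, 21, 18]
  [-∞, 23, ∞, 23, 21, 18]
  [-∞, 63, 77, ∞, 21, 18]
  [34, 23, 87, 23, ∞, 18]
  [-∞, 23, 71, 23, 80, ∞]
D(5):
  [∞, 23, 58, 23, 58, 18]
  [21, ∞, 51, 33, 21, 18]
  [21, 23, ∞, 23, 21, 18]
  [21, 63, 77, ∞, 21, 18]
  [34, 23, 87, 23, ∞, 18]
  [34, 23, 80, 23, 80, ∞]
D(6):
  [∞, 23, 58, 23, 58, 18]
  [21, ∞, 51, 33, 21, 18]
  [21, 23, ∞, 23, 21, 18]
  [21, 63, 77, ∞, 21, 18]
  [34, 23, 87, 23, ∞, 18]
  [34, 23, 80, 23, 80, ∞]
Answer: G*[6][4] = 23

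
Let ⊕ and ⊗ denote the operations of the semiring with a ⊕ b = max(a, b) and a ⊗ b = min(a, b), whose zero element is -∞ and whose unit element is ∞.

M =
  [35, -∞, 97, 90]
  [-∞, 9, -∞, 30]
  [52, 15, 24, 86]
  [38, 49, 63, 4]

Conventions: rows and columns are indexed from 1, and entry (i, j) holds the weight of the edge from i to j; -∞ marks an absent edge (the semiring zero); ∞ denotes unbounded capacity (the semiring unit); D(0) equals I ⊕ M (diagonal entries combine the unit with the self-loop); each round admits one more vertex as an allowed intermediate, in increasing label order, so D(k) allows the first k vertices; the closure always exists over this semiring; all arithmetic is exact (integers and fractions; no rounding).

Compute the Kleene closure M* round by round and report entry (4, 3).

D(0):
  [∞, -∞, 97, 90]
  [-∞, ∞, -∞, 30]
  [52, 15, ∞, 86]
  [38, 49, 63, ∞]
D(1):
  [∞, -∞, 97, 90]
  [-∞, ∞, -∞, 30]
  [52, 15, ∞, 86]
  [38, 49, 63, ∞]
D(2):
  [∞, -∞, 97, 90]
  [-∞, ∞, -∞, 30]
  [52, 15, ∞, 86]
  [38, 49, 63, ∞]
D(3):
  [∞, 15, 97, 90]
  [-∞, ∞, -∞, 30]
  [52, 15, ∞, 86]
  [52, 49, 63, ∞]
D(4):
  [∞, 49, 97, 90]
  [30, ∞, 30, 30]
  [52, 49, ∞, 86]
  [52, 49, 63, ∞]
Answer: M*[4][3] = 63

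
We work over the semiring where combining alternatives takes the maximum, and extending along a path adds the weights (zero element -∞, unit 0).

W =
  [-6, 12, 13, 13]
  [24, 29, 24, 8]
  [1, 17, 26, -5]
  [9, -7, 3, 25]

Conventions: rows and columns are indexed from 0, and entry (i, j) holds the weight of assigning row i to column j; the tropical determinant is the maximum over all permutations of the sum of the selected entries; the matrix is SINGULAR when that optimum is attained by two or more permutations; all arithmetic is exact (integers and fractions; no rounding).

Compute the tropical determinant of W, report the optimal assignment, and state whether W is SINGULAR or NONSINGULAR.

σ = (0, 1, 2, 3): (-6) + 29 + 26 + 25 = 74
σ = (0, 1, 3, 2): (-6) + 29 + (-5) + 3 = 21
σ = (0, 2, 1, 3): (-6) + 24 + 17 + 25 = 60
σ = (0, 2, 3, 1): (-6) + 24 + (-5) + (-7) = 6
σ = (0, 3, 1, 2): (-6) + 8 + 17 + 3 = 22
σ = (0, 3, 2, 1): (-6) + 8 + 26 + (-7) = 21
σ = (1, 0, 2, 3): 12 + 24 + 26 + 25 = 87
σ = (1, 0, 3, 2): 12 + 24 + (-5) + 3 = 34
σ = (1, 2, 0, 3): 12 + 24 + 1 + 25 = 62
σ = (1, 2, 3, 0): 12 + 24 + (-5) + 9 = 40
σ = (1, 3, 0, 2): 12 + 8 + 1 + 3 = 24
σ = (1, 3, 2, 0): 12 + 8 + 26 + 9 = 55
σ = (2, 0, 1, 3): 13 + 24 + 17 + 25 = 79
σ = (2, 0, 3, 1): 13 + 24 + (-5) + (-7) = 25
σ = (2, 1, 0, 3): 13 + 29 + 1 + 25 = 68
σ = (2, 1, 3, 0): 13 + 29 + (-5) + 9 = 46
σ = (2, 3, 0, 1): 13 + 8 + 1 + (-7) = 15
σ = (2, 3, 1, 0): 13 + 8 + 17 + 9 = 47
σ = (3, 0, 1, 2): 13 + 24 + 17 + 3 = 57
σ = (3, 0, 2, 1): 13 + 24 + 26 + (-7) = 56
σ = (3, 1, 0, 2): 13 + 29 + 1 + 3 = 46
σ = (3, 1, 2, 0): 13 + 29 + 26 + 9 = 77
σ = (3, 2, 0, 1): 13 + 24 + 1 + (-7) = 31
σ = (3, 2, 1, 0): 13 + 24 + 17 + 9 = 63
Optimal value attained by: σ = (1, 0, 2, 3).
Answer: det⊕(W) = 87; verdict: NONSINGULAR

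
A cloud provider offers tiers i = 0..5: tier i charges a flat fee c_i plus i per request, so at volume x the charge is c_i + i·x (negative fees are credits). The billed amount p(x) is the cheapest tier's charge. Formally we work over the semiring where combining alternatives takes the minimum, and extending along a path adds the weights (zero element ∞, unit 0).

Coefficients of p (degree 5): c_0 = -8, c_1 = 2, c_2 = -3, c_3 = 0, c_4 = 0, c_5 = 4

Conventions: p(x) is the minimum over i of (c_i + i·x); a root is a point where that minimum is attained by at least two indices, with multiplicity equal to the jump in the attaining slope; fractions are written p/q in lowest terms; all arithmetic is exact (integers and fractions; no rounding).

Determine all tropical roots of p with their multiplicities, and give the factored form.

hull edge (i=0, c=-8) to (i=4, c=0): slope 2, span 4
hull edge (i=4, c=0) to (i=5, c=4): slope 4, span 1
Factored form: p(x) = 4 ⊗ (x ⊕ (-4)) ⊗ (x ⊕ (-2)) ⊗ (x ⊕ (-2)) ⊗ (x ⊕ (-2)) ⊗ (x ⊕ (-2))
Answer: roots = -4 (mult 1), -2 (mult 4)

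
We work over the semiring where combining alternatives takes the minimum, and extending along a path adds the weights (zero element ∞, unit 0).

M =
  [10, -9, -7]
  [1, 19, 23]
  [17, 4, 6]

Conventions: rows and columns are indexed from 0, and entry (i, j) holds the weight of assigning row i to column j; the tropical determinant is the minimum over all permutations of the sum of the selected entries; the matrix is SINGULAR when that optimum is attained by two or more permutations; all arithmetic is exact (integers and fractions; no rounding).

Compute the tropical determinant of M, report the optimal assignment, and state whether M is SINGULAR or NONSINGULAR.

σ = (0, 1, 2): 10 + 19 + 6 = 35
σ = (0, 2, 1): 10 + 23 + 4 = 37
σ = (1, 0, 2): (-9) + 1 + 6 = -2
σ = (1, 2, 0): (-9) + 23 + 17 = 31
σ = (2, 0, 1): (-7) + 1 + 4 = -2
σ = (2, 1, 0): (-7) + 19 + 17 = 29
Optimal value attained by: σ = (1, 0, 2).
Answer: det⊕(M) = -2; verdict: SINGULAR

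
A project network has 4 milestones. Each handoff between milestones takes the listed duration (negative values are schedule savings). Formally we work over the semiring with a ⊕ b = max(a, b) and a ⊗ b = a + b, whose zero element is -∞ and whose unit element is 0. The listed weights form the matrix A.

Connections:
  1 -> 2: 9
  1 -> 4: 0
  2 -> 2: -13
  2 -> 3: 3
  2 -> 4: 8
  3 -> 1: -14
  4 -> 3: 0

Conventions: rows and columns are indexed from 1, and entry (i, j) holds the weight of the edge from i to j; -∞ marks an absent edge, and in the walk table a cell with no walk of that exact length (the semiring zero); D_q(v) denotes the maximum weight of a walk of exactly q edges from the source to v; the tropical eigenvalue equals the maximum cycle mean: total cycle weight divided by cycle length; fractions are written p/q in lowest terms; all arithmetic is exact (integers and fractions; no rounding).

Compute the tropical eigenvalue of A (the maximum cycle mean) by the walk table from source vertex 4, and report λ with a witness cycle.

q=0: [-∞, -∞, -∞, 0]
q=1: [-∞, -∞, 0, -∞]
q=2: [-14, -∞, -∞, -∞]
q=3: [-∞, -5, -∞, -14]
q=4: [-∞, -18, -2, 3]
Optimal cycle mean attained by: cycle 1->2->4->3->1, total 9 + 8 + 0 + (-14), length 4.
Answer: λ = 3/4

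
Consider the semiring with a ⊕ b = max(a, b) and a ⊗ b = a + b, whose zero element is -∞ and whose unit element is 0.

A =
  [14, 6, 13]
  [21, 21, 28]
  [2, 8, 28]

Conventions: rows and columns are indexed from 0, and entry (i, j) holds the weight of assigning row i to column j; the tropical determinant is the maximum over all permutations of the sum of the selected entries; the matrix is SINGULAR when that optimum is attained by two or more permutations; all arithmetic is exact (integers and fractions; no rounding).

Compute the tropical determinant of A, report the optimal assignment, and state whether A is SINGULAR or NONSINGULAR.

σ = (0, 1, 2): 14 + 21 + 28 = 63
σ = (0, 2, 1): 14 + 28 + 8 = 50
σ = (1, 0, 2): 6 + 21 + 28 = 55
σ = (1, 2, 0): 6 + 28 + 2 = 36
σ = (2, 0, 1): 13 + 21 + 8 = 42
σ = (2, 1, 0): 13 + 21 + 2 = 36
Optimal value attained by: σ = (0, 1, 2).
Answer: det⊕(A) = 63; verdict: NONSINGULAR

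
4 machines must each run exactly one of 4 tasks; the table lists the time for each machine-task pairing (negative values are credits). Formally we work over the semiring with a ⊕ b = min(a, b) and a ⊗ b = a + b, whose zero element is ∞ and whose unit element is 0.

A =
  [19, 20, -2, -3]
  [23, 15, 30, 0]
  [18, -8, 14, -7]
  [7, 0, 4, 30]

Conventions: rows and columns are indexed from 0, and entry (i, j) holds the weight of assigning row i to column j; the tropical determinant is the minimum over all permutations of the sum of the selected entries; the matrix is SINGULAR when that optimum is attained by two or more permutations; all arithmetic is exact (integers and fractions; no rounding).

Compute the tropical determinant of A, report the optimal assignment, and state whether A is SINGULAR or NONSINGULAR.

σ = (0, 1, 2, 3): 19 + 15 + 14 + 30 = 78
σ = (0, 1, 3, 2): 19 + 15 + (-7) + 4 = 31
σ = (0, 2, 1, 3): 19 + 30 + (-8) + 30 = 71
σ = (0, 2, 3, 1): 19 + 30 + (-7) + 0 = 42
σ = (0, 3, 1, 2): 19 + 0 + (-8) + 4 = 15
σ = (0, 3, 2, 1): 19 + 0 + 14 + 0 = 33
σ = (1, 0, 2, 3): 20 + 23 + 14 + 30 = 87
σ = (1, 0, 3, 2): 20 + 23 + (-7) + 4 = 40
σ = (1, 2, 0, 3): 20 + 30 + 18 + 30 = 98
σ = (1, 2, 3, 0): 20 + 30 + (-7) + 7 = 50
σ = (1, 3, 0, 2): 20 + 0 + 18 + 4 = 42
σ = (1, 3, 2, 0): 20 + 0 + 14 + 7 = 41
σ = (2, 0, 1, 3): (-2) + 23 + (-8) + 30 = 43
σ = (2, 0, 3, 1): (-2) + 23 + (-7) + 0 = 14
σ = (2, 1, 0, 3): (-2) + 15 + 18 + 30 = 61
σ = (2, 1, 3, 0): (-2) + 15 + (-7) + 7 = 13
σ = (2, 3, 0, 1): (-2) + 0 + 18 + 0 = 16
σ = (2, 3, 1, 0): (-2) + 0 + (-8) + 7 = -3
σ = (3, 0, 1, 2): (-3) + 23 + (-8) + 4 = 16
σ = (3, 0, 2, 1): (-3) + 23 + 14 + 0 = 34
σ = (3, 1, 0, 2): (-3) + 15 + 18 + 4 = 34
σ = (3, 1, 2, 0): (-3) + 15 + 14 + 7 = 33
σ = (3, 2, 0, 1): (-3) + 30 + 18 + 0 = 45
σ = (3, 2, 1, 0): (-3) + 30 + (-8) + 7 = 26
Optimal value attained by: σ = (2, 3, 1, 0).
Answer: det⊕(A) = -3; verdict: NONSINGULAR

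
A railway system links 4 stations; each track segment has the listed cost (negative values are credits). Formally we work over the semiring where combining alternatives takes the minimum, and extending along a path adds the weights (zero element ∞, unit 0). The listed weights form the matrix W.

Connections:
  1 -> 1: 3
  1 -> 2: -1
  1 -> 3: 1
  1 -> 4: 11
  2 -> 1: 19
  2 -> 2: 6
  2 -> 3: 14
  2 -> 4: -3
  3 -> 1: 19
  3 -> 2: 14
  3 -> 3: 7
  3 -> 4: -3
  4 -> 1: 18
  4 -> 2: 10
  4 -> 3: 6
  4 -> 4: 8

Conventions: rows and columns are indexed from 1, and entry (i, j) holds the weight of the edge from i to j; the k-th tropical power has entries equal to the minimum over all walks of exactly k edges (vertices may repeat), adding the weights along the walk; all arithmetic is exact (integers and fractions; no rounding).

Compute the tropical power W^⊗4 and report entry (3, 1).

W^⊗2:
  [6, 2, 4, -4]
  [15, 7, 3, 3]
  [15, 7, 3, 4]
  [21, 16, 13, 3]
W^⊗3:
  [9, 5, 2, -1]
  [18, 13, 9, 0]
  [18, 13, 10, 0]
  [21, 13, 9, 10]
W^⊗4:
  [12, 8, 5, -1]
  [18, 10, 6, 6]
  [18, 10, 6, 7]
  [24, 19, 16, 6]
Key observation: the optimum is the walk 3->4->3->4->1, with weight (-3) + 6 + (-3) + 18 = 18.
Optimal value attained by: walk 3->4->3->4->1.
Answer: (W^⊗4)[3][1] = 18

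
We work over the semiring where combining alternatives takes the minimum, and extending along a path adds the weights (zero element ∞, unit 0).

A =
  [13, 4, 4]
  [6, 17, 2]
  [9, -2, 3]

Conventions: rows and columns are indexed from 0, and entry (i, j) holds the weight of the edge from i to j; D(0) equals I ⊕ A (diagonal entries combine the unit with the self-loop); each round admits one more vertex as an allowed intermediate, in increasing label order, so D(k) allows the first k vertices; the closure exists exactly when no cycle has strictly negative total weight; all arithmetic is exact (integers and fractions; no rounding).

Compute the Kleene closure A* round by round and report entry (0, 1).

D(0):
  [0, 4, 4]
  [6, 0, 2]
  [9, -2, 0]
D(1):
  [0, 4, 4]
  [6, 0, 2]
  [9, -2, 0]
D(2):
  [0, 4, 4]
  [6, 0, 2]
  [4, -2, 0]
D(3):
  [0, 2, 4]
  [6, 0, 2]
  [4, -2, 0]
Answer: A*[0][1] = 2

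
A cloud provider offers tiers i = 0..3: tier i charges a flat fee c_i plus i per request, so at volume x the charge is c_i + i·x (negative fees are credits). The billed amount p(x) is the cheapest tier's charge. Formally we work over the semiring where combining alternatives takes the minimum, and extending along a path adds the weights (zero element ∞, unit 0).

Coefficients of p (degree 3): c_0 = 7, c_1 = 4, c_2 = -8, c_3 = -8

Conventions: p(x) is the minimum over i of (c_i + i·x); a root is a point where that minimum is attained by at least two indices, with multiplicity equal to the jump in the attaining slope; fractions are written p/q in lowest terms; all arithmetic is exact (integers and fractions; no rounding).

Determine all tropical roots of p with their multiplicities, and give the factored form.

hull edge (i=0, c=7) to (i=2, c=-8): slope -15/2, span 2
hull edge (i=2, c=-8) to (i=3, c=-8): slope 0, span 1
Factored form: p(x) = -8 ⊗ (x ⊕ 0) ⊗ (x ⊕ 15/2) ⊗ (x ⊕ 15/2)
Answer: roots = 0 (mult 1), 15/2 (mult 2)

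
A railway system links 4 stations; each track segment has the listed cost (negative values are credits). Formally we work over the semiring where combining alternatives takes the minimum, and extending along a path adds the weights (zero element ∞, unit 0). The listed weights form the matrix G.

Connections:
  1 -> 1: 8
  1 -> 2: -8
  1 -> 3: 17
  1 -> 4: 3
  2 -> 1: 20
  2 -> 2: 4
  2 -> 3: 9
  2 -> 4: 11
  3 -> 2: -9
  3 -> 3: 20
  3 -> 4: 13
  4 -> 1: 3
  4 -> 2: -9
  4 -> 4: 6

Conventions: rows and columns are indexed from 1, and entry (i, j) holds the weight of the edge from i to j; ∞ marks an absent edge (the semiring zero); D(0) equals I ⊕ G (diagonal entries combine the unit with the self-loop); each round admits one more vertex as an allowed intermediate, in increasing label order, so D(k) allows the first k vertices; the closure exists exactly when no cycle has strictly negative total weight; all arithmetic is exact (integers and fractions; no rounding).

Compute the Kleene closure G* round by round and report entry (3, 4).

D(0):
  [0, -8, 17, 3]
  [20, 0, 9, 11]
  [∞, -9, 0, 13]
  [3, -9, ∞, 0]
D(1):
  [0, -8, 17, 3]
  [20, 0, 9, 11]
  [∞, -9, 0, 13]
  [3, -9, 20, 0]
D(2):
  [0, -8, 1, 3]
  [20, 0, 9, 11]
  [11, -9, 0, 2]
  [3, -9, 0, 0]
D(3):
  [0, -8, 1, 3]
  [20, 0, 9, 11]
  [11, -9, 0, 2]
  [3, -9, 0, 0]
D(4):
  [0, -8, 1, 3]
  [14, 0, 9, 11]
  [5, -9, 0, 2]
  [3, -9, 0, 0]
Answer: G*[3][4] = 2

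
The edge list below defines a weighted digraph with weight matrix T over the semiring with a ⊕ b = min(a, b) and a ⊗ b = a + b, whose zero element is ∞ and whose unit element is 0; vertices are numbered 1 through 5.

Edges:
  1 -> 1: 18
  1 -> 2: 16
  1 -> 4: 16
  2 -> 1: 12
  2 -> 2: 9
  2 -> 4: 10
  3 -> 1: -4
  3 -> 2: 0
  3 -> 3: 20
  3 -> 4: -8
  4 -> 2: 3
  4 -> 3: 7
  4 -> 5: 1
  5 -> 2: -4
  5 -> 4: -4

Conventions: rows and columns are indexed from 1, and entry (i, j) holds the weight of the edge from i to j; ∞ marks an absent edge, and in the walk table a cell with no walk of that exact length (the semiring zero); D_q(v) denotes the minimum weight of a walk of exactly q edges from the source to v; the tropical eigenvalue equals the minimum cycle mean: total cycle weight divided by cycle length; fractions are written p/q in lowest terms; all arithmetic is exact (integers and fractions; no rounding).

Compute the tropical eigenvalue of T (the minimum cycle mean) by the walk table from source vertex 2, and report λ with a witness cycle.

q=0: [∞, 0, ∞, ∞, ∞]
q=1: [12, 9, ∞, 10, ∞]
q=2: [21, 13, 17, 19, 11]
q=3: [13, 7, 26, 7, 20]
q=4: [19, 10, 14, 16, 8]
q=5: [10, 4, 23, 4, 17]
Optimal cycle mean attained by: cycle 4->5->4, total 1 + (-4), length 2.
Answer: λ = -3/2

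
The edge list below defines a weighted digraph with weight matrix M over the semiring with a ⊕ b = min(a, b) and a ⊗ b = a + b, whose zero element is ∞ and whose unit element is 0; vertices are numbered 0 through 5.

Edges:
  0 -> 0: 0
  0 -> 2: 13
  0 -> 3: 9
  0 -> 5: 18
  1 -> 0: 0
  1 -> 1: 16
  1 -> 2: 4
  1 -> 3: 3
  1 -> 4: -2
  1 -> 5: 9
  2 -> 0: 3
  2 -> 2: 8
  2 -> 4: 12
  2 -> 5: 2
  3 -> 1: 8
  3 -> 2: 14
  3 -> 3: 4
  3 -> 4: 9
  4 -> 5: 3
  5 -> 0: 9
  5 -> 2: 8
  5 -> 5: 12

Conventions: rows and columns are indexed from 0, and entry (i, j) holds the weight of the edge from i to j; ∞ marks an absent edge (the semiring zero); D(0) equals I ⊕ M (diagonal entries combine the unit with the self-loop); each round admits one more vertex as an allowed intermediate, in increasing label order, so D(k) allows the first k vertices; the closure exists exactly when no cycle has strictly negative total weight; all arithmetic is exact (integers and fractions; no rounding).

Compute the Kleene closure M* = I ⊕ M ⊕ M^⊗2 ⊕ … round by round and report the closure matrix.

D(0):
  [0, ∞, 13, 9, ∞, 18]
  [0, 0, 4, 3, -2, 9]
  [3, ∞, 0, ∞, 12, 2]
  [∞, 8, 14, 0, 9, ∞]
  [∞, ∞, ∞, ∞, 0, 3]
  [9, ∞, 8, ∞, ∞, 0]
D(1):
  [0, ∞, 13, 9, ∞, 18]
  [0, 0, 4, 3, -2, 9]
  [3, ∞, 0, 12, 12, 2]
  [∞, 8, 14, 0, 9, ∞]
  [∞, ∞, ∞, ∞, 0, 3]
  [9, ∞, 8, 18, ∞, 0]
D(2):
  [0, ∞, 13, 9, ∞, 18]
  [0, 0, 4, 3, -2, 9]
  [3, ∞, 0, 12, 12, 2]
  [8, 8, 12, 0, 6, 17]
  [∞, ∞, ∞, ∞, 0, 3]
  [9, ∞, 8, 18, ∞, 0]
D(3):
  [0, ∞, 13, 9, 25, 15]
  [0, 0, 4, 3, -2, 6]
  [3, ∞, 0, 12, 12, 2]
  [8, 8, 12, 0, 6, 14]
  [∞, ∞, ∞, ∞, 0, 3]
  [9, ∞, 8, 18, 20, 0]
D(4):
  [0, 17, 13, 9, 15, 15]
  [0, 0, 4, 3, -2, 6]
  [3, 20, 0, 12, 12, 2]
  [8, 8, 12, 0, 6, 14]
  [∞, ∞, ∞, ∞, 0, 3]
  [9, 26, 8, 18, 20, 0]
D(5):
  [0, 17, 13, 9, 15, 15]
  [0, 0, 4, 3, -2, 1]
  [3, 20, 0, 12, 12, 2]
  [8, 8, 12, 0, 6, 9]
  [∞, ∞, ∞, ∞, 0, 3]
  [9, 26, 8, 18, 20, 0]
D(6):
  [0, 17, 13, 9, 15, 15]
  [0, 0, 4, 3, -2, 1]
  [3, 20, 0, 12, 12, 2]
  [8, 8, 12, 0, 6, 9]
  [12, 29, 11, 21, 0, 3]
  [9, 26, 8, 18, 20, 0]
Answer: M* = [[0, 17, 13, 9, 15, 15], [0, 0, 4, 3, -2, 1], [3, 20, 0, 12, 12, 2], [8, 8, 12, 0, 6, 9], [12, 29, 11, 21, 0, 3], [9, 26, 8, 18, 20, 0]]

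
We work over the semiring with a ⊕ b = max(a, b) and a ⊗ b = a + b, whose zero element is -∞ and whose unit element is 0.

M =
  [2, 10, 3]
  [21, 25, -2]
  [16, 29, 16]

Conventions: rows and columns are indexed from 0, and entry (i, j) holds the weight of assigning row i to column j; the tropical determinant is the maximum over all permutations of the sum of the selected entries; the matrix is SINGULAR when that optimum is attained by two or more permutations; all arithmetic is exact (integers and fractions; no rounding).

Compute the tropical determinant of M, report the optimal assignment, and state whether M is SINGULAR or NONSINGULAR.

σ = (0, 1, 2): 2 + 25 + 16 = 43
σ = (0, 2, 1): 2 + (-2) + 29 = 29
σ = (1, 0, 2): 10 + 21 + 16 = 47
σ = (1, 2, 0): 10 + (-2) + 16 = 24
σ = (2, 0, 1): 3 + 21 + 29 = 53
σ = (2, 1, 0): 3 + 25 + 16 = 44
Optimal value attained by: σ = (2, 0, 1).
Answer: det⊕(M) = 53; verdict: NONSINGULAR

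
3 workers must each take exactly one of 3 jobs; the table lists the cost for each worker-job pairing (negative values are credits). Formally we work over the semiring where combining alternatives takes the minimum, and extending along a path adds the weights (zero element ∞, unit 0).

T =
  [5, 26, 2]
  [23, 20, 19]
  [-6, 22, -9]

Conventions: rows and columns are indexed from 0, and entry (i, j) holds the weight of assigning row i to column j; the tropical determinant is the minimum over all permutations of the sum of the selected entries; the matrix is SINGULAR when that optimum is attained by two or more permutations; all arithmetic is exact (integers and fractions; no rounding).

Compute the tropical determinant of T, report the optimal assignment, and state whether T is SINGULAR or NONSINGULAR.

σ = (0, 1, 2): 5 + 20 + (-9) = 16
σ = (0, 2, 1): 5 + 19 + 22 = 46
σ = (1, 0, 2): 26 + 23 + (-9) = 40
σ = (1, 2, 0): 26 + 19 + (-6) = 39
σ = (2, 0, 1): 2 + 23 + 22 = 47
σ = (2, 1, 0): 2 + 20 + (-6) = 16
Optimal value attained by: σ = (0, 1, 2).
Answer: det⊕(T) = 16; verdict: SINGULAR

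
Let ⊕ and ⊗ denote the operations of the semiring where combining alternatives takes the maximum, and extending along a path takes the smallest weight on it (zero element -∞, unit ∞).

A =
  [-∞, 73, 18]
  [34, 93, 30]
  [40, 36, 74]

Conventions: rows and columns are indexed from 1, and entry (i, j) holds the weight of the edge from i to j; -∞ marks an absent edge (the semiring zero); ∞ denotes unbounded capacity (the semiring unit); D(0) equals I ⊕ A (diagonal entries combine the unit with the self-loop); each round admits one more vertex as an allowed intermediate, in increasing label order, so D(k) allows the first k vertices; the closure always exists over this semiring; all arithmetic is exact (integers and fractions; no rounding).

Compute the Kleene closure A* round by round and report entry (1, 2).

D(0):
  [∞, 73, 18]
  [34, ∞, 30]
  [40, 36, ∞]
D(1):
  [∞, 73, 18]
  [34, ∞, 30]
  [40, 40, ∞]
D(2):
  [∞, 73, 30]
  [34, ∞, 30]
  [40, 40, ∞]
D(3):
  [∞, 73, 30]
  [34, ∞, 30]
  [40, 40, ∞]
Answer: A*[1][2] = 73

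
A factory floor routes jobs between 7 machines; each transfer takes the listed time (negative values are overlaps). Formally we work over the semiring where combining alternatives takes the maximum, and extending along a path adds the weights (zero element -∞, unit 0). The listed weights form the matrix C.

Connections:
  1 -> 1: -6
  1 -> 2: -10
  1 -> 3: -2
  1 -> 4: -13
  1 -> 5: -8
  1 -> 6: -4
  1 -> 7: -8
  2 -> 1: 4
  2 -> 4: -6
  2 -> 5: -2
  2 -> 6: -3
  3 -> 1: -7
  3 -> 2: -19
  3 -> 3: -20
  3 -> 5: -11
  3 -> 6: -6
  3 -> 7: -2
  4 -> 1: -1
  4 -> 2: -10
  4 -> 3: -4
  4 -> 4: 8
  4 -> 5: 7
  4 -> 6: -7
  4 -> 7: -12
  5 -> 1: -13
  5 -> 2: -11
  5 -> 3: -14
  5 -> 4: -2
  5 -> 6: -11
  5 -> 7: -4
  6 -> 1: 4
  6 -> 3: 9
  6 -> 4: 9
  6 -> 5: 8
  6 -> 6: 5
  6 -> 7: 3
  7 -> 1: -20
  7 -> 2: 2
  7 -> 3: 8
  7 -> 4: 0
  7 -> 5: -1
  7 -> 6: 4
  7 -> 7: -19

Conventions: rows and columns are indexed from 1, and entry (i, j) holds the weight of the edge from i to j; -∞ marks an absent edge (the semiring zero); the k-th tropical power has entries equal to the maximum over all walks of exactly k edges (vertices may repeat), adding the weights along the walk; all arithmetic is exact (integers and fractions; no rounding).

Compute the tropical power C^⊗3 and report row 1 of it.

C^⊗2:
  [0, -6, 5, 5, 4, 1, -1]
  [1, -6, 6, 6, 5, 2, 0]
  [-2, 0, 6, 3, 2, 2, -3]
  [7, -2, 4, 16, 15, 1, 3]
  [-3, -2, 4, 6, 5, 0, -8]
  [9, 5, 14, 17, 16, 10, 8]
  [8, -10, 13, 13, 12, 9, 7]
C^⊗3:
  [5, 1, 10, 13, 12, 6, 4]
  [6, 2, 11, 14, 13, 7, 5]
  [6, -1, 11, 11, 10, 7, 5]
  [15, 6, 12, 24, 23, 9, 11]
  [5, -4, 9, 14, 13, 5, 3]
  [16, 10, 19, 25, 24, 15, 13]
  [13, 9, 18, 21, 20, 14, 12]
Answer: row 1 of C^⊗3 = [5, 1, 10, 13, 12, 6, 4]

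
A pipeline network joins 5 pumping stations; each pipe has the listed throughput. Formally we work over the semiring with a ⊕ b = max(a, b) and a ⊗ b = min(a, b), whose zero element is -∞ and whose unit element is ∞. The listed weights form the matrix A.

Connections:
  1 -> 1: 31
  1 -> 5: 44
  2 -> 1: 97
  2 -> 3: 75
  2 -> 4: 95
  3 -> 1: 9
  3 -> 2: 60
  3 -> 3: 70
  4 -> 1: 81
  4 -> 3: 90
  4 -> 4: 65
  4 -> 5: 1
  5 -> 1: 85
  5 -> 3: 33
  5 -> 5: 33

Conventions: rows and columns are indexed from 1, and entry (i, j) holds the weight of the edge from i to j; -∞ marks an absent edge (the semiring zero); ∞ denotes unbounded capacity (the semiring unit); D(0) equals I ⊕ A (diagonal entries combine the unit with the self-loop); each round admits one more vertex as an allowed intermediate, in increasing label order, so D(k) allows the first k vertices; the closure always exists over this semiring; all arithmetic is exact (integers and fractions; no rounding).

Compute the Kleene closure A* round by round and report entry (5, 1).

D(0):
  [∞, -∞, -∞, -∞, 44]
  [97, ∞, 75, 95, -∞]
  [9, 60, ∞, -∞, -∞]
  [81, -∞, 90, ∞, 1]
  [85, -∞, 33, -∞, ∞]
D(1):
  [∞, -∞, -∞, -∞, 44]
  [97, ∞, 75, 95, 44]
  [9, 60, ∞, -∞, 9]
  [81, -∞, 90, ∞, 44]
  [85, -∞, 33, -∞, ∞]
D(2):
  [∞, -∞, -∞, -∞, 44]
  [97, ∞, 75, 95, 44]
  [60, 60, ∞, 60, 44]
  [81, -∞, 90, ∞, 44]
  [85, -∞, 33, -∞, ∞]
D(3):
  [∞, -∞, -∞, -∞, 44]
  [97, ∞, 75, 95, 44]
  [60, 60, ∞, 60, 44]
  [81, 60, 90, ∞, 44]
  [85, 33, 33, 33, ∞]
D(4):
  [∞, -∞, -∞, -∞, 44]
  [97, ∞, 90, 95, 44]
  [60, 60, ∞, 60, 44]
  [81, 60, 90, ∞, 44]
  [85, 33, 33, 33, ∞]
D(5):
  [∞, 33, 33, 33, 44]
  [97, ∞, 90, 95, 44]
  [60, 60, ∞, 60, 44]
  [81, 60, 90, ∞, 44]
  [85, 33, 33, 33, ∞]
Answer: A*[5][1] = 85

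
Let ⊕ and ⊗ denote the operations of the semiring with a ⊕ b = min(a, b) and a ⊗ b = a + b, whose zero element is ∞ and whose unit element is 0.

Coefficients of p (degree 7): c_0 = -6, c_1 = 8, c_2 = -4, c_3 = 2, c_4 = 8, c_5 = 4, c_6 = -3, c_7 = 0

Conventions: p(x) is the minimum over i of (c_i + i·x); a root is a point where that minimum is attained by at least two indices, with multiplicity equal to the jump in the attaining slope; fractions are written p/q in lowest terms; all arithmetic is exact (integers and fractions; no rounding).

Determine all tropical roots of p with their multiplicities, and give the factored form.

hull edge (i=0, c=-6) to (i=6, c=-3): slope 1/2, span 6
hull edge (i=6, c=-3) to (i=7, c=0): slope 3, span 1
Factored form: p(x) = 0 ⊗ (x ⊕ (-3)) ⊗ (x ⊕ (-1/2)) ⊗ (x ⊕ (-1/2)) ⊗ (x ⊕ (-1/2)) ⊗ (x ⊕ (-1/2)) ⊗ (x ⊕ (-1/2)) ⊗ (x ⊕ (-1/2))
Answer: roots = -3 (mult 1), -1/2 (mult 6)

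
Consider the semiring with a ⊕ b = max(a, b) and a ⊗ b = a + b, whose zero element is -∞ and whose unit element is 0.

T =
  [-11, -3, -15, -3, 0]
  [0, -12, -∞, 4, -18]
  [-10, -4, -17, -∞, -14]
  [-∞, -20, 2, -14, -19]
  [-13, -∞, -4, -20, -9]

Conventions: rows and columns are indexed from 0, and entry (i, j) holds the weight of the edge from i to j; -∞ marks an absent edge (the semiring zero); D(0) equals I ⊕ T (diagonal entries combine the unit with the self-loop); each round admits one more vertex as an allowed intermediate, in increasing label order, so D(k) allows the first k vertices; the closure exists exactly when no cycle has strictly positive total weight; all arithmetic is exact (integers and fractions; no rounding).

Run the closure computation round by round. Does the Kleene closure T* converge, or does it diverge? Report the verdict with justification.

D(0):
  [0, -3, -15, -3, 0]
  [0, 0, -∞, 4, -18]
  [-10, -4, 0, -∞, -14]
  [-∞, -20, 2, 0, -19]
  [-13, -∞, -4, -20, 0]
D(1):
  [0, -3, -15, -3, 0]
  [0, 0, -15, 4, 0]
  [-10, -4, 0, -13, -10]
  [-∞, -20, 2, 0, -19]
  [-13, -16, -4, -16, 0]
D(2):
  [0, -3, -15, 1, 0]
  [0, 0, -15, 4, 0]
  [-4, -4, 0, 0, -4]
  [-20, -20, 2, 0, -19]
  [-13, -16, -4, -12, 0]
Detection: at round 3, diagonal entry (3, 3) turns strictly positive.
Key observation: the cycle 3->2->1->3 has total weight 2 + (-4) + 4, which is strictly positive.
Answer: DIVERGES — positive cycle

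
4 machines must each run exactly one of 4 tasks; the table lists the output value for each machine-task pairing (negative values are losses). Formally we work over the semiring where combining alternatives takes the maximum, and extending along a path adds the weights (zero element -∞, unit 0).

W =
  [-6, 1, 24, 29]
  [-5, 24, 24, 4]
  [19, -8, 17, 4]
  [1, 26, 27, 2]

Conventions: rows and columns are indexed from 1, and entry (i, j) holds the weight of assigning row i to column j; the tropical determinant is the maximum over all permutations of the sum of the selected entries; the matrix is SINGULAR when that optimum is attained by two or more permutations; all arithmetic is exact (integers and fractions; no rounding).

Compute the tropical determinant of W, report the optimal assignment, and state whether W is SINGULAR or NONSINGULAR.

σ = (1, 2, 3, 4): (-6) + 24 + 17 + 2 = 37
σ = (1, 2, 4, 3): (-6) + 24 + 4 + 27 = 49
σ = (1, 3, 2, 4): (-6) + 24 + (-8) + 2 = 12
σ = (1, 3, 4, 2): (-6) + 24 + 4 + 26 = 48
σ = (1, 4, 2, 3): (-6) + 4 + (-8) + 27 = 17
σ = (1, 4, 3, 2): (-6) + 4 + 17 + 26 = 41
σ = (2, 1, 3, 4): 1 + (-5) + 17 + 2 = 15
σ = (2, 1, 4, 3): 1 + (-5) + 4 + 27 = 27
σ = (2, 3, 1, 4): 1 + 24 + 19 + 2 = 46
σ = (2, 3, 4, 1): 1 + 24 + 4 + 1 = 30
σ = (2, 4, 1, 3): 1 + 4 + 19 + 27 = 51
σ = (2, 4, 3, 1): 1 + 4 + 17 + 1 = 23
σ = (3, 1, 2, 4): 24 + (-5) + (-8) + 2 = 13
σ = (3, 1, 4, 2): 24 + (-5) + 4 + 26 = 49
σ = (3, 2, 1, 4): 24 + 24 + 19 + 2 = 69
σ = (3, 2, 4, 1): 24 + 24 + 4 + 1 = 53
σ = (3, 4, 1, 2): 24 + 4 + 19 + 26 = 73
σ = (3, 4, 2, 1): 24 + 4 + (-8) + 1 = 21
σ = (4, 1, 2, 3): 29 + (-5) + (-8) + 27 = 43
σ = (4, 1, 3, 2): 29 + (-5) + 17 + 26 = 67
σ = (4, 2, 1, 3): 29 + 24 + 19 + 27 = 99
σ = (4, 2, 3, 1): 29 + 24 + 17 + 1 = 71
σ = (4, 3, 1, 2): 29 + 24 + 19 + 26 = 98
σ = (4, 3, 2, 1): 29 + 24 + (-8) + 1 = 46
Optimal value attained by: σ = (4, 2, 1, 3).
Answer: det⊕(W) = 99; verdict: NONSINGULAR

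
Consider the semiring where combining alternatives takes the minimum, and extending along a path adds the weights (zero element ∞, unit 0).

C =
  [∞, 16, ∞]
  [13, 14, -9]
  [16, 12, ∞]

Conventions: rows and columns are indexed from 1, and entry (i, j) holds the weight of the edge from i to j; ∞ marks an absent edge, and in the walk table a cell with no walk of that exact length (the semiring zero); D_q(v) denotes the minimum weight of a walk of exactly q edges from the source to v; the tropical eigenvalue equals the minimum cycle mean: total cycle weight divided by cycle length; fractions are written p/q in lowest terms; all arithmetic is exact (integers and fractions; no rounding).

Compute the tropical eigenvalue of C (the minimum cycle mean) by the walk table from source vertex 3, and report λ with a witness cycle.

q=0: [∞, ∞, 0]
q=1: [16, 12, ∞]
q=2: [25, 26, 3]
q=3: [19, 15, 17]
Optimal cycle mean attained by: cycle 2->3->2, total (-9) + 12, length 2.
Answer: λ = 3/2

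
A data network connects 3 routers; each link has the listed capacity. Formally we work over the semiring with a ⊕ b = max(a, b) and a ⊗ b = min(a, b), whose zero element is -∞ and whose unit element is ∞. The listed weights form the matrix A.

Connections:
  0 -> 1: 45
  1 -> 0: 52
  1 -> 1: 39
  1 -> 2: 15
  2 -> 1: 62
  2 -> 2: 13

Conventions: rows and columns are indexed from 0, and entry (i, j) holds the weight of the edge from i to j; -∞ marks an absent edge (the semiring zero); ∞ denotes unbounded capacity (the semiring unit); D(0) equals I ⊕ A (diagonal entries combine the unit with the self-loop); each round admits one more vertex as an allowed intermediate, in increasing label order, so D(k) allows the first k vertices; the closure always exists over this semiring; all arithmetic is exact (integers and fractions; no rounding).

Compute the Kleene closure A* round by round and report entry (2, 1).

D(0):
  [∞, 45, -∞]
  [52, ∞, 15]
  [-∞, 62, ∞]
D(1):
  [∞, 45, -∞]
  [52, ∞, 15]
  [-∞, 62, ∞]
D(2):
  [∞, 45, 15]
  [52, ∞, 15]
  [52, 62, ∞]
D(3):
  [∞, 45, 15]
  [52, ∞, 15]
  [52, 62, ∞]
Answer: A*[2][1] = 62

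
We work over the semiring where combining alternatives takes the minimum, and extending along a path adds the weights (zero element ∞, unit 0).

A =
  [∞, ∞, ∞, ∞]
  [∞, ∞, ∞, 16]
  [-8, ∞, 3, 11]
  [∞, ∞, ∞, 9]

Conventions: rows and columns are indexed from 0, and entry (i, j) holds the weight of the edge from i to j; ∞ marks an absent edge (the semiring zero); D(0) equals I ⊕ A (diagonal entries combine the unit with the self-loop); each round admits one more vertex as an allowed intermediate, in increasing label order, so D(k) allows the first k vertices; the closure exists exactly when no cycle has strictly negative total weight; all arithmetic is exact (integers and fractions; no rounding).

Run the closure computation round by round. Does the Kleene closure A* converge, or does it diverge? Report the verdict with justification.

D(0):
  [0, ∞, ∞, ∞]
  [∞, 0, ∞, 16]
  [-8, ∞, 0, 11]
  [∞, ∞, ∞, 0]
D(1):
  [0, ∞, ∞, ∞]
  [∞, 0, ∞, 16]
  [-8, ∞, 0, 11]
  [∞, ∞, ∞, 0]
D(2):
  [0, ∞, ∞, ∞]
  [∞, 0, ∞, 16]
  [-8, ∞, 0, 11]
  [∞, ∞, ∞, 0]
D(3):
  [0, ∞, ∞, ∞]
  [∞, 0, ∞, 16]
  [-8, ∞, 0, 11]
  [∞, ∞, ∞, 0]
D(4):
  [0, ∞, ∞, ∞]
  [∞, 0, ∞, 16]
  [-8, ∞, 0, 11]
  [∞, ∞, ∞, 0]
Key observation: every diagonal entry stays at the unit through all rounds, so no improving cycle exists.
Answer: CONVERGES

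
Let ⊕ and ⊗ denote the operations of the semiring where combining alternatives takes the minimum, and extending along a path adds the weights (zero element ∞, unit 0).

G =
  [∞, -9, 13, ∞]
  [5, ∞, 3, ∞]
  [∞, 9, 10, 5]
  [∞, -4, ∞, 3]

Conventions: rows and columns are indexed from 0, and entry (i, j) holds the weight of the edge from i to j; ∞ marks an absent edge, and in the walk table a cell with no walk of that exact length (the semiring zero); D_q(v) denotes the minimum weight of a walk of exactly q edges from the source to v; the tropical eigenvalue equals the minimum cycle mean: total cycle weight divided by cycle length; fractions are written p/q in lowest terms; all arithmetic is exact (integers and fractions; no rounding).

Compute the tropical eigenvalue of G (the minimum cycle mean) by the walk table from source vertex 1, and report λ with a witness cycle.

q=0: [∞, 0, ∞, ∞]
q=1: [5, ∞, 3, ∞]
q=2: [∞, -4, 13, 8]
q=3: [1, 4, -1, 11]
q=4: [9, -8, 7, 4]
Optimal cycle mean attained by: cycle 0->1->0, total (-9) + 5, length 2.
Answer: λ = -2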